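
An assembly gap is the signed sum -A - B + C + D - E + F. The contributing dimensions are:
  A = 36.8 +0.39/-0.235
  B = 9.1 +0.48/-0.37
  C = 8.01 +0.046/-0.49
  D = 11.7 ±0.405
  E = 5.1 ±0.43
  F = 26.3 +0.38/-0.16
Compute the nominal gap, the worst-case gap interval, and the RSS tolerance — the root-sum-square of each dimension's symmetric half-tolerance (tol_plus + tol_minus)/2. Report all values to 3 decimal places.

nominal=-4.990 wc=[-7.345,-3.124] rss=0.879

Stack each dimension's contribution:
  -A: nom -36.800 → Σnom=-36.800; wc +0.235/-0.390 → slack +0.235/-0.390; half-tol=0.312, Σhalf²=0.097656
  -B: nom -9.100 → Σnom=-45.900; wc +0.370/-0.480 → slack +0.605/-0.870; half-tol=0.425, Σhalf²=0.278281
  +C: nom +8.010 → Σnom=-37.890; wc +0.046/-0.490 → slack +0.651/-1.360; half-tol=0.268, Σhalf²=0.350105
  +D: nom +11.700 → Σnom=-26.190; wc +0.405/-0.405 → slack +1.056/-1.765; half-tol=0.405, Σhalf²=0.514130
  -E: nom -5.100 → Σnom=-31.290; wc +0.430/-0.430 → slack +1.486/-2.195; half-tol=0.430, Σhalf²=0.699030
  +F: nom +26.300 → Σnom=-4.990; wc +0.380/-0.160 → slack +1.866/-2.355; half-tol=0.270, Σhalf²=0.771930
Nominal = -4.990. Worst-case = [-4.990 - 2.355, -4.990 + 1.866] = [-7.345, -3.124]. RSS = √0.771930 = 0.879.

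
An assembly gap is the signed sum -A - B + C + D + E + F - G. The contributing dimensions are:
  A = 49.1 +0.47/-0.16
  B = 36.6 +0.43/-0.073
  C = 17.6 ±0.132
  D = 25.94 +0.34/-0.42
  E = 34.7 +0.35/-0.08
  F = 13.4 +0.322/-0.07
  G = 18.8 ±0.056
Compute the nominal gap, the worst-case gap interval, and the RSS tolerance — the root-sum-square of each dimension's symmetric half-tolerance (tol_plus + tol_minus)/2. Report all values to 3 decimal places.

Stack each dimension's contribution:
  -A: nom -49.100 → Σnom=-49.100; wc +0.160/-0.470 → slack +0.160/-0.470; half-tol=0.315, Σhalf²=0.099225
  -B: nom -36.600 → Σnom=-85.700; wc +0.073/-0.430 → slack +0.233/-0.900; half-tol=0.252, Σhalf²=0.162477
  +C: nom +17.600 → Σnom=-68.100; wc +0.132/-0.132 → slack +0.365/-1.032; half-tol=0.132, Σhalf²=0.179901
  +D: nom +25.940 → Σnom=-42.160; wc +0.340/-0.420 → slack +0.705/-1.452; half-tol=0.380, Σhalf²=0.324301
  +E: nom +34.700 → Σnom=-7.460; wc +0.350/-0.080 → slack +1.055/-1.532; half-tol=0.215, Σhalf²=0.370526
  +F: nom +13.400 → Σnom=5.940; wc +0.322/-0.070 → slack +1.377/-1.602; half-tol=0.196, Σhalf²=0.408942
  -G: nom -18.800 → Σnom=-12.860; wc +0.056/-0.056 → slack +1.433/-1.658; half-tol=0.056, Σhalf²=0.412078
Nominal = -12.860. Worst-case = [-12.860 - 1.658, -12.860 + 1.433] = [-14.518, -11.427]. RSS = √0.412078 = 0.642.

nominal=-12.860 wc=[-14.518,-11.427] rss=0.642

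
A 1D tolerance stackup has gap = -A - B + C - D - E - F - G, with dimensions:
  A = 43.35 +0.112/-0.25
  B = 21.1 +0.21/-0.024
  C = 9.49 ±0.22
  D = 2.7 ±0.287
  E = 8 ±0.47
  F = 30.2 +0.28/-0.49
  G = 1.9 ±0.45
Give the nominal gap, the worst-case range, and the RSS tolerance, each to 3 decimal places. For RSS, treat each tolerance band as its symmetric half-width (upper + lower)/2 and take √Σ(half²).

nominal=-97.760 wc=[-99.789,-95.569] rss=0.865

Stack each dimension's contribution:
  -A: nom -43.350 → Σnom=-43.350; wc +0.250/-0.112 → slack +0.250/-0.112; half-tol=0.181, Σhalf²=0.032761
  -B: nom -21.100 → Σnom=-64.450; wc +0.024/-0.210 → slack +0.274/-0.322; half-tol=0.117, Σhalf²=0.046450
  +C: nom +9.490 → Σnom=-54.960; wc +0.220/-0.220 → slack +0.494/-0.542; half-tol=0.220, Σhalf²=0.094850
  -D: nom -2.700 → Σnom=-57.660; wc +0.287/-0.287 → slack +0.781/-0.829; half-tol=0.287, Σhalf²=0.177219
  -E: nom -8.000 → Σnom=-65.660; wc +0.470/-0.470 → slack +1.251/-1.299; half-tol=0.470, Σhalf²=0.398119
  -F: nom -30.200 → Σnom=-95.860; wc +0.490/-0.280 → slack +1.741/-1.579; half-tol=0.385, Σhalf²=0.546344
  -G: nom -1.900 → Σnom=-97.760; wc +0.450/-0.450 → slack +2.191/-2.029; half-tol=0.450, Σhalf²=0.748844
Nominal = -97.760. Worst-case = [-97.760 - 2.029, -97.760 + 2.191] = [-99.789, -95.569]. RSS = √0.748844 = 0.865.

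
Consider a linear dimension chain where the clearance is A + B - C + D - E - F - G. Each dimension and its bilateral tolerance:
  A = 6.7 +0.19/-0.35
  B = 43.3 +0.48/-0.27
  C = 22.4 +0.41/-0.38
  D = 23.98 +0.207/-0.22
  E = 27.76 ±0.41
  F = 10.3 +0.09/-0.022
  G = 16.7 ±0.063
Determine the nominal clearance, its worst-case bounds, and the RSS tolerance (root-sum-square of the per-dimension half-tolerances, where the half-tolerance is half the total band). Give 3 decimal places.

Stack each dimension's contribution:
  +A: nom +6.700 → Σnom=6.700; wc +0.190/-0.350 → slack +0.190/-0.350; half-tol=0.270, Σhalf²=0.072900
  +B: nom +43.300 → Σnom=50.000; wc +0.480/-0.270 → slack +0.670/-0.620; half-tol=0.375, Σhalf²=0.213525
  -C: nom -22.400 → Σnom=27.600; wc +0.380/-0.410 → slack +1.050/-1.030; half-tol=0.395, Σhalf²=0.369550
  +D: nom +23.980 → Σnom=51.580; wc +0.207/-0.220 → slack +1.257/-1.250; half-tol=0.213, Σhalf²=0.415132
  -E: nom -27.760 → Σnom=23.820; wc +0.410/-0.410 → slack +1.667/-1.660; half-tol=0.410, Σhalf²=0.583232
  -F: nom -10.300 → Σnom=13.520; wc +0.022/-0.090 → slack +1.689/-1.750; half-tol=0.056, Σhalf²=0.586368
  -G: nom -16.700 → Σnom=-3.180; wc +0.063/-0.063 → slack +1.752/-1.813; half-tol=0.063, Σhalf²=0.590337
Nominal = -3.180. Worst-case = [-3.180 - 1.813, -3.180 + 1.752] = [-4.993, -1.428]. RSS = √0.590337 = 0.768.

nominal=-3.180 wc=[-4.993,-1.428] rss=0.768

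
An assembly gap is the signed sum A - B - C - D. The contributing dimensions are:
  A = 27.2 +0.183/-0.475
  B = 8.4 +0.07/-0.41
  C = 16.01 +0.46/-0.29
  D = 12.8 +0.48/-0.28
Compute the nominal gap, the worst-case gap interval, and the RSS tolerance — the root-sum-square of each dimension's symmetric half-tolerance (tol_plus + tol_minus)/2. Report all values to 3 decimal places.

nominal=-10.010 wc=[-11.495,-8.847] rss=0.671

Stack each dimension's contribution:
  +A: nom +27.200 → Σnom=27.200; wc +0.183/-0.475 → slack +0.183/-0.475; half-tol=0.329, Σhalf²=0.108241
  -B: nom -8.400 → Σnom=18.800; wc +0.410/-0.070 → slack +0.593/-0.545; half-tol=0.240, Σhalf²=0.165841
  -C: nom -16.010 → Σnom=2.790; wc +0.290/-0.460 → slack +0.883/-1.005; half-tol=0.375, Σhalf²=0.306466
  -D: nom -12.800 → Σnom=-10.010; wc +0.280/-0.480 → slack +1.163/-1.485; half-tol=0.380, Σhalf²=0.450866
Nominal = -10.010. Worst-case = [-10.010 - 1.485, -10.010 + 1.163] = [-11.495, -8.847]. RSS = √0.450866 = 0.671.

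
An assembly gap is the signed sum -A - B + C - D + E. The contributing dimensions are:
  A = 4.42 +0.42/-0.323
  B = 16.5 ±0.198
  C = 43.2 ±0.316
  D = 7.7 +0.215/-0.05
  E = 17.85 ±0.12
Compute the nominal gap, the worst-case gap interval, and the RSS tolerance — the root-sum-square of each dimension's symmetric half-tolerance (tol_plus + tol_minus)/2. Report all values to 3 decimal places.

Stack each dimension's contribution:
  -A: nom -4.420 → Σnom=-4.420; wc +0.323/-0.420 → slack +0.323/-0.420; half-tol=0.371, Σhalf²=0.138012
  -B: nom -16.500 → Σnom=-20.920; wc +0.198/-0.198 → slack +0.521/-0.618; half-tol=0.198, Σhalf²=0.177216
  +C: nom +43.200 → Σnom=22.280; wc +0.316/-0.316 → slack +0.837/-0.934; half-tol=0.316, Σhalf²=0.277072
  -D: nom -7.700 → Σnom=14.580; wc +0.050/-0.215 → slack +0.887/-1.149; half-tol=0.133, Σhalf²=0.294629
  +E: nom +17.850 → Σnom=32.430; wc +0.120/-0.120 → slack +1.007/-1.269; half-tol=0.120, Σhalf²=0.309029
Nominal = 32.430. Worst-case = [32.430 - 1.269, 32.430 + 1.007] = [31.161, 33.437]. RSS = √0.309029 = 0.556.

nominal=32.430 wc=[31.161,33.437] rss=0.556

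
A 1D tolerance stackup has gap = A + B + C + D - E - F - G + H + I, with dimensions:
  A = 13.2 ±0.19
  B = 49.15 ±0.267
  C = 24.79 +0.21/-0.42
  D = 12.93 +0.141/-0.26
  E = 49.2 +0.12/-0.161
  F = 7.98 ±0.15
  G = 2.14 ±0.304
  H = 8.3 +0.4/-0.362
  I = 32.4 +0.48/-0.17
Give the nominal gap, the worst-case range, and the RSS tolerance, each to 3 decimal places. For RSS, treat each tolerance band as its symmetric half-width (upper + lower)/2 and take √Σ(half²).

nominal=81.450 wc=[79.207,83.753] rss=0.795

Stack each dimension's contribution:
  +A: nom +13.200 → Σnom=13.200; wc +0.190/-0.190 → slack +0.190/-0.190; half-tol=0.190, Σhalf²=0.036100
  +B: nom +49.150 → Σnom=62.350; wc +0.267/-0.267 → slack +0.457/-0.457; half-tol=0.267, Σhalf²=0.107389
  +C: nom +24.790 → Σnom=87.140; wc +0.210/-0.420 → slack +0.667/-0.877; half-tol=0.315, Σhalf²=0.206614
  +D: nom +12.930 → Σnom=100.070; wc +0.141/-0.260 → slack +0.808/-1.137; half-tol=0.201, Σhalf²=0.246814
  -E: nom -49.200 → Σnom=50.870; wc +0.161/-0.120 → slack +0.969/-1.257; half-tol=0.141, Σhalf²=0.266555
  -F: nom -7.980 → Σnom=42.890; wc +0.150/-0.150 → slack +1.119/-1.407; half-tol=0.150, Σhalf²=0.289055
  -G: nom -2.140 → Σnom=40.750; wc +0.304/-0.304 → slack +1.423/-1.711; half-tol=0.304, Σhalf²=0.381471
  +H: nom +8.300 → Σnom=49.050; wc +0.400/-0.362 → slack +1.823/-2.073; half-tol=0.381, Σhalf²=0.526632
  +I: nom +32.400 → Σnom=81.450; wc +0.480/-0.170 → slack +2.303/-2.243; half-tol=0.325, Σhalf²=0.632256
Nominal = 81.450. Worst-case = [81.450 - 2.243, 81.450 + 2.303] = [79.207, 83.753]. RSS = √0.632256 = 0.795.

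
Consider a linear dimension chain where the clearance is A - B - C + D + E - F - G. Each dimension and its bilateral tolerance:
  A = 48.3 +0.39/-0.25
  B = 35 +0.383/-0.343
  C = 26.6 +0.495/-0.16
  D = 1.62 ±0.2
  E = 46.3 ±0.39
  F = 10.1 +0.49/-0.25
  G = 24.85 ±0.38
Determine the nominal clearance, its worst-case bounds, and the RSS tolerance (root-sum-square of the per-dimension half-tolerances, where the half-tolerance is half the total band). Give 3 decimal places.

Stack each dimension's contribution:
  +A: nom +48.300 → Σnom=48.300; wc +0.390/-0.250 → slack +0.390/-0.250; half-tol=0.320, Σhalf²=0.102400
  -B: nom -35.000 → Σnom=13.300; wc +0.343/-0.383 → slack +0.733/-0.633; half-tol=0.363, Σhalf²=0.234169
  -C: nom -26.600 → Σnom=-13.300; wc +0.160/-0.495 → slack +0.893/-1.128; half-tol=0.328, Σhalf²=0.341425
  +D: nom +1.620 → Σnom=-11.680; wc +0.200/-0.200 → slack +1.093/-1.328; half-tol=0.200, Σhalf²=0.381425
  +E: nom +46.300 → Σnom=34.620; wc +0.390/-0.390 → slack +1.483/-1.718; half-tol=0.390, Σhalf²=0.533525
  -F: nom -10.100 → Σnom=24.520; wc +0.250/-0.490 → slack +1.733/-2.208; half-tol=0.370, Σhalf²=0.670425
  -G: nom -24.850 → Σnom=-0.330; wc +0.380/-0.380 → slack +2.113/-2.588; half-tol=0.380, Σhalf²=0.814825
Nominal = -0.330. Worst-case = [-0.330 - 2.588, -0.330 + 2.113] = [-2.918, 1.783]. RSS = √0.814825 = 0.903.

nominal=-0.330 wc=[-2.918,1.783] rss=0.903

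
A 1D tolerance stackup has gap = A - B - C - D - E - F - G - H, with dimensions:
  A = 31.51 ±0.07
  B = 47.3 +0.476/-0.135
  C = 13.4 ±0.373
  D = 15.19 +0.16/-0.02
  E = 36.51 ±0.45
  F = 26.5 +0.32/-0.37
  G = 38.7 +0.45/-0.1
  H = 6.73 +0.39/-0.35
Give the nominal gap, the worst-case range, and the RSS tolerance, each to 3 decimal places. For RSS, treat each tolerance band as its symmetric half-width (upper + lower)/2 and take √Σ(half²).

nominal=-152.820 wc=[-155.509,-150.952] rss=0.883

Stack each dimension's contribution:
  +A: nom +31.510 → Σnom=31.510; wc +0.070/-0.070 → slack +0.070/-0.070; half-tol=0.070, Σhalf²=0.004900
  -B: nom -47.300 → Σnom=-15.790; wc +0.135/-0.476 → slack +0.205/-0.546; half-tol=0.305, Σhalf²=0.098230
  -C: nom -13.400 → Σnom=-29.190; wc +0.373/-0.373 → slack +0.578/-0.919; half-tol=0.373, Σhalf²=0.237359
  -D: nom -15.190 → Σnom=-44.380; wc +0.020/-0.160 → slack +0.598/-1.079; half-tol=0.090, Σhalf²=0.245459
  -E: nom -36.510 → Σnom=-80.890; wc +0.450/-0.450 → slack +1.048/-1.529; half-tol=0.450, Σhalf²=0.447959
  -F: nom -26.500 → Σnom=-107.390; wc +0.370/-0.320 → slack +1.418/-1.849; half-tol=0.345, Σhalf²=0.566984
  -G: nom -38.700 → Σnom=-146.090; wc +0.100/-0.450 → slack +1.518/-2.299; half-tol=0.275, Σhalf²=0.642609
  -H: nom -6.730 → Σnom=-152.820; wc +0.350/-0.390 → slack +1.868/-2.689; half-tol=0.370, Σhalf²=0.779509
Nominal = -152.820. Worst-case = [-152.820 - 2.689, -152.820 + 1.868] = [-155.509, -150.952]. RSS = √0.779509 = 0.883.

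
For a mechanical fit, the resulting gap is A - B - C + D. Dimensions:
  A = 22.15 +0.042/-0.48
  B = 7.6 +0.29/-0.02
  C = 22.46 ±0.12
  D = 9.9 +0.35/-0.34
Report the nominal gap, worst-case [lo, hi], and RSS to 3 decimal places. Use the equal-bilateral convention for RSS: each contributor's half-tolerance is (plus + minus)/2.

nominal=1.990 wc=[0.760,2.522] rss=0.475

Stack each dimension's contribution:
  +A: nom +22.150 → Σnom=22.150; wc +0.042/-0.480 → slack +0.042/-0.480; half-tol=0.261, Σhalf²=0.068121
  -B: nom -7.600 → Σnom=14.550; wc +0.020/-0.290 → slack +0.062/-0.770; half-tol=0.155, Σhalf²=0.092146
  -C: nom -22.460 → Σnom=-7.910; wc +0.120/-0.120 → slack +0.182/-0.890; half-tol=0.120, Σhalf²=0.106546
  +D: nom +9.900 → Σnom=1.990; wc +0.350/-0.340 → slack +0.532/-1.230; half-tol=0.345, Σhalf²=0.225571
Nominal = 1.990. Worst-case = [1.990 - 1.230, 1.990 + 0.532] = [0.760, 2.522]. RSS = √0.225571 = 0.475.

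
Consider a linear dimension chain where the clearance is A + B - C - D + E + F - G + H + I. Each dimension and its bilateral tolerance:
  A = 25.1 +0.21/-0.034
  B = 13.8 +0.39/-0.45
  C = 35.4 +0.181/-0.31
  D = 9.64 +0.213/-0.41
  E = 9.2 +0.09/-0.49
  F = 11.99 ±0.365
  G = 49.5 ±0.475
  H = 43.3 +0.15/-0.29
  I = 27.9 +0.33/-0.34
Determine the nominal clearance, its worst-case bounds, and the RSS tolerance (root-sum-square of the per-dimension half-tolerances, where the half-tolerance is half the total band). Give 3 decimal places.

Stack each dimension's contribution:
  +A: nom +25.100 → Σnom=25.100; wc +0.210/-0.034 → slack +0.210/-0.034; half-tol=0.122, Σhalf²=0.014884
  +B: nom +13.800 → Σnom=38.900; wc +0.390/-0.450 → slack +0.600/-0.484; half-tol=0.420, Σhalf²=0.191284
  -C: nom -35.400 → Σnom=3.500; wc +0.310/-0.181 → slack +0.910/-0.665; half-tol=0.245, Σhalf²=0.251554
  -D: nom -9.640 → Σnom=-6.140; wc +0.410/-0.213 → slack +1.320/-0.878; half-tol=0.311, Σhalf²=0.348587
  +E: nom +9.200 → Σnom=3.060; wc +0.090/-0.490 → slack +1.410/-1.368; half-tol=0.290, Σhalf²=0.432687
  +F: nom +11.990 → Σnom=15.050; wc +0.365/-0.365 → slack +1.775/-1.733; half-tol=0.365, Σhalf²=0.565912
  -G: nom -49.500 → Σnom=-34.450; wc +0.475/-0.475 → slack +2.250/-2.208; half-tol=0.475, Σhalf²=0.791536
  +H: nom +43.300 → Σnom=8.850; wc +0.150/-0.290 → slack +2.400/-2.498; half-tol=0.220, Σhalf²=0.839936
  +I: nom +27.900 → Σnom=36.750; wc +0.330/-0.340 → slack +2.730/-2.838; half-tol=0.335, Σhalf²=0.952161
Nominal = 36.750. Worst-case = [36.750 - 2.838, 36.750 + 2.730] = [33.912, 39.480]. RSS = √0.952161 = 0.976.

nominal=36.750 wc=[33.912,39.480] rss=0.976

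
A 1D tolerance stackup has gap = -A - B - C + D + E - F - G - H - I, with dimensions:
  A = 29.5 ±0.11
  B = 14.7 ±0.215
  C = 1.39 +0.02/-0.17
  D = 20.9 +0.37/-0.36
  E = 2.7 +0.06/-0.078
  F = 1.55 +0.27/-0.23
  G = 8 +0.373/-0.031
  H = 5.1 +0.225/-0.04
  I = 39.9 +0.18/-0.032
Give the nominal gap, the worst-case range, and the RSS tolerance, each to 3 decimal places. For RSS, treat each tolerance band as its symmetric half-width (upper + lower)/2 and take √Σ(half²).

Stack each dimension's contribution:
  -A: nom -29.500 → Σnom=-29.500; wc +0.110/-0.110 → slack +0.110/-0.110; half-tol=0.110, Σhalf²=0.012100
  -B: nom -14.700 → Σnom=-44.200; wc +0.215/-0.215 → slack +0.325/-0.325; half-tol=0.215, Σhalf²=0.058325
  -C: nom -1.390 → Σnom=-45.590; wc +0.170/-0.020 → slack +0.495/-0.345; half-tol=0.095, Σhalf²=0.067350
  +D: nom +20.900 → Σnom=-24.690; wc +0.370/-0.360 → slack +0.865/-0.705; half-tol=0.365, Σhalf²=0.200575
  +E: nom +2.700 → Σnom=-21.990; wc +0.060/-0.078 → slack +0.925/-0.783; half-tol=0.069, Σhalf²=0.205336
  -F: nom -1.550 → Σnom=-23.540; wc +0.230/-0.270 → slack +1.155/-1.053; half-tol=0.250, Σhalf²=0.267836
  -G: nom -8.000 → Σnom=-31.540; wc +0.031/-0.373 → slack +1.186/-1.426; half-tol=0.202, Σhalf²=0.308640
  -H: nom -5.100 → Σnom=-36.640; wc +0.040/-0.225 → slack +1.226/-1.651; half-tol=0.133, Σhalf²=0.326196
  -I: nom -39.900 → Σnom=-76.540; wc +0.032/-0.180 → slack +1.258/-1.831; half-tol=0.106, Σhalf²=0.337432
Nominal = -76.540. Worst-case = [-76.540 - 1.831, -76.540 + 1.258] = [-78.371, -75.282]. RSS = √0.337432 = 0.581.

nominal=-76.540 wc=[-78.371,-75.282] rss=0.581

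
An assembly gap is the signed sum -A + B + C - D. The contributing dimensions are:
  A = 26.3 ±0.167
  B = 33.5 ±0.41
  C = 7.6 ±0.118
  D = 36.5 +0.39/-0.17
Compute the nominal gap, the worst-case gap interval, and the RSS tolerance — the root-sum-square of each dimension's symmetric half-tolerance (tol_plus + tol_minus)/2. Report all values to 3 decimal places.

nominal=-21.700 wc=[-22.785,-20.835] rss=0.537

Stack each dimension's contribution:
  -A: nom -26.300 → Σnom=-26.300; wc +0.167/-0.167 → slack +0.167/-0.167; half-tol=0.167, Σhalf²=0.027889
  +B: nom +33.500 → Σnom=7.200; wc +0.410/-0.410 → slack +0.577/-0.577; half-tol=0.410, Σhalf²=0.195989
  +C: nom +7.600 → Σnom=14.800; wc +0.118/-0.118 → slack +0.695/-0.695; half-tol=0.118, Σhalf²=0.209913
  -D: nom -36.500 → Σnom=-21.700; wc +0.170/-0.390 → slack +0.865/-1.085; half-tol=0.280, Σhalf²=0.288313
Nominal = -21.700. Worst-case = [-21.700 - 1.085, -21.700 + 0.865] = [-22.785, -20.835]. RSS = √0.288313 = 0.537.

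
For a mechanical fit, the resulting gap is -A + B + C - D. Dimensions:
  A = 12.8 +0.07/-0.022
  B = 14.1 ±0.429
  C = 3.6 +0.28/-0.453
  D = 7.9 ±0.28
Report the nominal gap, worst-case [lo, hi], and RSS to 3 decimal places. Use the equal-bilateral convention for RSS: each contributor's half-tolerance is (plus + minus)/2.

nominal=-3.000 wc=[-4.232,-1.989] rss=0.632

Stack each dimension's contribution:
  -A: nom -12.800 → Σnom=-12.800; wc +0.022/-0.070 → slack +0.022/-0.070; half-tol=0.046, Σhalf²=0.002116
  +B: nom +14.100 → Σnom=1.300; wc +0.429/-0.429 → slack +0.451/-0.499; half-tol=0.429, Σhalf²=0.186157
  +C: nom +3.600 → Σnom=4.900; wc +0.280/-0.453 → slack +0.731/-0.952; half-tol=0.367, Σhalf²=0.320479
  -D: nom -7.900 → Σnom=-3.000; wc +0.280/-0.280 → slack +1.011/-1.232; half-tol=0.280, Σhalf²=0.398879
Nominal = -3.000. Worst-case = [-3.000 - 1.232, -3.000 + 1.011] = [-4.232, -1.989]. RSS = √0.398879 = 0.632.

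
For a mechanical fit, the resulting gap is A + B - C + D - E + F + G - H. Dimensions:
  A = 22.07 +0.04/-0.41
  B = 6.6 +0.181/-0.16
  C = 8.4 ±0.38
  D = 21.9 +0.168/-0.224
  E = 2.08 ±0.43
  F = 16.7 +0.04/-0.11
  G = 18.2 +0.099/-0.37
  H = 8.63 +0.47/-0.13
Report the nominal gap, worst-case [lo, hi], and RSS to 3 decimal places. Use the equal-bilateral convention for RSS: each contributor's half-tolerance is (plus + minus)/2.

Stack each dimension's contribution:
  +A: nom +22.070 → Σnom=22.070; wc +0.040/-0.410 → slack +0.040/-0.410; half-tol=0.225, Σhalf²=0.050625
  +B: nom +6.600 → Σnom=28.670; wc +0.181/-0.160 → slack +0.221/-0.570; half-tol=0.170, Σhalf²=0.079695
  -C: nom -8.400 → Σnom=20.270; wc +0.380/-0.380 → slack +0.601/-0.950; half-tol=0.380, Σhalf²=0.224095
  +D: nom +21.900 → Σnom=42.170; wc +0.168/-0.224 → slack +0.769/-1.174; half-tol=0.196, Σhalf²=0.262511
  -E: nom -2.080 → Σnom=40.090; wc +0.430/-0.430 → slack +1.199/-1.604; half-tol=0.430, Σhalf²=0.447411
  +F: nom +16.700 → Σnom=56.790; wc +0.040/-0.110 → slack +1.239/-1.714; half-tol=0.075, Σhalf²=0.453036
  +G: nom +18.200 → Σnom=74.990; wc +0.099/-0.370 → slack +1.338/-2.084; half-tol=0.234, Σhalf²=0.508026
  -H: nom -8.630 → Σnom=66.360; wc +0.130/-0.470 → slack +1.468/-2.554; half-tol=0.300, Σhalf²=0.598026
Nominal = 66.360. Worst-case = [66.360 - 2.554, 66.360 + 1.468] = [63.806, 67.828]. RSS = √0.598026 = 0.773.

nominal=66.360 wc=[63.806,67.828] rss=0.773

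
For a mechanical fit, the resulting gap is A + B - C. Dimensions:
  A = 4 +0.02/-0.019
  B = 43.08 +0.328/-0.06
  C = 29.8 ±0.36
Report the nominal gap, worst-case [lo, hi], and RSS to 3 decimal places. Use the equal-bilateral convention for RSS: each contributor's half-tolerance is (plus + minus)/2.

Stack each dimension's contribution:
  +A: nom +4.000 → Σnom=4.000; wc +0.020/-0.019 → slack +0.020/-0.019; half-tol=0.019, Σhalf²=0.000380
  +B: nom +43.080 → Σnom=47.080; wc +0.328/-0.060 → slack +0.348/-0.079; half-tol=0.194, Σhalf²=0.038016
  -C: nom -29.800 → Σnom=17.280; wc +0.360/-0.360 → slack +0.708/-0.439; half-tol=0.360, Σhalf²=0.167616
Nominal = 17.280. Worst-case = [17.280 - 0.439, 17.280 + 0.708] = [16.841, 17.988]. RSS = √0.167616 = 0.409.

nominal=17.280 wc=[16.841,17.988] rss=0.409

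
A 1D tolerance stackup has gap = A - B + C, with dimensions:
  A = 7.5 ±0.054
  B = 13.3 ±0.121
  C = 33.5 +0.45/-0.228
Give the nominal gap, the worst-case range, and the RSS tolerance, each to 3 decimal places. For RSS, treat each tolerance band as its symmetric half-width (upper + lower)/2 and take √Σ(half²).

nominal=27.700 wc=[27.297,28.325] rss=0.364

Stack each dimension's contribution:
  +A: nom +7.500 → Σnom=7.500; wc +0.054/-0.054 → slack +0.054/-0.054; half-tol=0.054, Σhalf²=0.002916
  -B: nom -13.300 → Σnom=-5.800; wc +0.121/-0.121 → slack +0.175/-0.175; half-tol=0.121, Σhalf²=0.017557
  +C: nom +33.500 → Σnom=27.700; wc +0.450/-0.228 → slack +0.625/-0.403; half-tol=0.339, Σhalf²=0.132478
Nominal = 27.700. Worst-case = [27.700 - 0.403, 27.700 + 0.625] = [27.297, 28.325]. RSS = √0.132478 = 0.364.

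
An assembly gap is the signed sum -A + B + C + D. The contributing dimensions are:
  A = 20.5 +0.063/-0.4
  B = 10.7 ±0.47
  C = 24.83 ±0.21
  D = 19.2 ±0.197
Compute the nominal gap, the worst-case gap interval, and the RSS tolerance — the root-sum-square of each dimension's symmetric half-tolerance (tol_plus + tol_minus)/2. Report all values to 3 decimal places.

Stack each dimension's contribution:
  -A: nom -20.500 → Σnom=-20.500; wc +0.400/-0.063 → slack +0.400/-0.063; half-tol=0.232, Σhalf²=0.053592
  +B: nom +10.700 → Σnom=-9.800; wc +0.470/-0.470 → slack +0.870/-0.533; half-tol=0.470, Σhalf²=0.274492
  +C: nom +24.830 → Σnom=15.030; wc +0.210/-0.210 → slack +1.080/-0.743; half-tol=0.210, Σhalf²=0.318592
  +D: nom +19.200 → Σnom=34.230; wc +0.197/-0.197 → slack +1.277/-0.940; half-tol=0.197, Σhalf²=0.357401
Nominal = 34.230. Worst-case = [34.230 - 0.940, 34.230 + 1.277] = [33.290, 35.507]. RSS = √0.357401 = 0.598.

nominal=34.230 wc=[33.290,35.507] rss=0.598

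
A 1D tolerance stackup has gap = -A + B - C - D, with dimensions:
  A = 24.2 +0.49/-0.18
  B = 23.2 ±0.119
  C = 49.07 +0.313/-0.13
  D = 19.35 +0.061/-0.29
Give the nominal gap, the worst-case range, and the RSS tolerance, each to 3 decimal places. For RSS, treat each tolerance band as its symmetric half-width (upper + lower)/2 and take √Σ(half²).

nominal=-69.420 wc=[-70.403,-68.701] rss=0.454

Stack each dimension's contribution:
  -A: nom -24.200 → Σnom=-24.200; wc +0.180/-0.490 → slack +0.180/-0.490; half-tol=0.335, Σhalf²=0.112225
  +B: nom +23.200 → Σnom=-1.000; wc +0.119/-0.119 → slack +0.299/-0.609; half-tol=0.119, Σhalf²=0.126386
  -C: nom -49.070 → Σnom=-50.070; wc +0.130/-0.313 → slack +0.429/-0.922; half-tol=0.222, Σhalf²=0.175448
  -D: nom -19.350 → Σnom=-69.420; wc +0.290/-0.061 → slack +0.719/-0.983; half-tol=0.175, Σhalf²=0.206248
Nominal = -69.420. Worst-case = [-69.420 - 0.983, -69.420 + 0.719] = [-70.403, -68.701]. RSS = √0.206248 = 0.454.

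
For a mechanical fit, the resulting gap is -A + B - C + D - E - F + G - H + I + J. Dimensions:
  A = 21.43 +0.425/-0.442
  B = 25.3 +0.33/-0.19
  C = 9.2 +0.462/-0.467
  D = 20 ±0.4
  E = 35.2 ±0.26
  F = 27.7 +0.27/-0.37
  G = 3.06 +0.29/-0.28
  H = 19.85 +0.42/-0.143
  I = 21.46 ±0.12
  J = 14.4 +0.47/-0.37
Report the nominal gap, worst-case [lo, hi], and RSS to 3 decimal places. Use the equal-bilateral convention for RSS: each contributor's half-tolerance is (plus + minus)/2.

nominal=-29.160 wc=[-32.357,-25.868] rss=1.074

Stack each dimension's contribution:
  -A: nom -21.430 → Σnom=-21.430; wc +0.442/-0.425 → slack +0.442/-0.425; half-tol=0.433, Σhalf²=0.187922
  +B: nom +25.300 → Σnom=3.870; wc +0.330/-0.190 → slack +0.772/-0.615; half-tol=0.260, Σhalf²=0.255522
  -C: nom -9.200 → Σnom=-5.330; wc +0.467/-0.462 → slack +1.239/-1.077; half-tol=0.465, Σhalf²=0.471283
  +D: nom +20.000 → Σnom=14.670; wc +0.400/-0.400 → slack +1.639/-1.477; half-tol=0.400, Σhalf²=0.631283
  -E: nom -35.200 → Σnom=-20.530; wc +0.260/-0.260 → slack +1.899/-1.737; half-tol=0.260, Σhalf²=0.698883
  -F: nom -27.700 → Σnom=-48.230; wc +0.370/-0.270 → slack +2.269/-2.007; half-tol=0.320, Σhalf²=0.801283
  +G: nom +3.060 → Σnom=-45.170; wc +0.290/-0.280 → slack +2.559/-2.287; half-tol=0.285, Σhalf²=0.882508
  -H: nom -19.850 → Σnom=-65.020; wc +0.143/-0.420 → slack +2.702/-2.707; half-tol=0.281, Σhalf²=0.961750
  +I: nom +21.460 → Σnom=-43.560; wc +0.120/-0.120 → slack +2.822/-2.827; half-tol=0.120, Σhalf²=0.976150
  +J: nom +14.400 → Σnom=-29.160; wc +0.470/-0.370 → slack +3.292/-3.197; half-tol=0.420, Σhalf²=1.152550
Nominal = -29.160. Worst-case = [-29.160 - 3.197, -29.160 + 3.292] = [-32.357, -25.868]. RSS = √1.152550 = 1.074.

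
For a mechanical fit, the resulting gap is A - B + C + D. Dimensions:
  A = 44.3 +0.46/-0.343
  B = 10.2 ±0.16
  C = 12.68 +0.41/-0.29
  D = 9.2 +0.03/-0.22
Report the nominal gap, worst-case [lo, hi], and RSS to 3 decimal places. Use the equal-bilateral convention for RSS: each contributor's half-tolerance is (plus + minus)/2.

Stack each dimension's contribution:
  +A: nom +44.300 → Σnom=44.300; wc +0.460/-0.343 → slack +0.460/-0.343; half-tol=0.402, Σhalf²=0.161202
  -B: nom -10.200 → Σnom=34.100; wc +0.160/-0.160 → slack +0.620/-0.503; half-tol=0.160, Σhalf²=0.186802
  +C: nom +12.680 → Σnom=46.780; wc +0.410/-0.290 → slack +1.030/-0.793; half-tol=0.350, Σhalf²=0.309302
  +D: nom +9.200 → Σnom=55.980; wc +0.030/-0.220 → slack +1.060/-1.013; half-tol=0.125, Σhalf²=0.324927
Nominal = 55.980. Worst-case = [55.980 - 1.013, 55.980 + 1.060] = [54.967, 57.040]. RSS = √0.324927 = 0.570.

nominal=55.980 wc=[54.967,57.040] rss=0.570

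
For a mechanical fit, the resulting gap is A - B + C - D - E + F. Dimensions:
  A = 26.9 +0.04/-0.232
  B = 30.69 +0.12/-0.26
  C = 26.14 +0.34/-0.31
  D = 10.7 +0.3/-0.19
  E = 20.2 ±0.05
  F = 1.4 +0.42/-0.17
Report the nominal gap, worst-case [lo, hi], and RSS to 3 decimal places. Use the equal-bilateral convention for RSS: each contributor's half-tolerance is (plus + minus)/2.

nominal=-7.150 wc=[-8.332,-5.850] rss=0.557

Stack each dimension's contribution:
  +A: nom +26.900 → Σnom=26.900; wc +0.040/-0.232 → slack +0.040/-0.232; half-tol=0.136, Σhalf²=0.018496
  -B: nom -30.690 → Σnom=-3.790; wc +0.260/-0.120 → slack +0.300/-0.352; half-tol=0.190, Σhalf²=0.054596
  +C: nom +26.140 → Σnom=22.350; wc +0.340/-0.310 → slack +0.640/-0.662; half-tol=0.325, Σhalf²=0.160221
  -D: nom -10.700 → Σnom=11.650; wc +0.190/-0.300 → slack +0.830/-0.962; half-tol=0.245, Σhalf²=0.220246
  -E: nom -20.200 → Σnom=-8.550; wc +0.050/-0.050 → slack +0.880/-1.012; half-tol=0.050, Σhalf²=0.222746
  +F: nom +1.400 → Σnom=-7.150; wc +0.420/-0.170 → slack +1.300/-1.182; half-tol=0.295, Σhalf²=0.309771
Nominal = -7.150. Worst-case = [-7.150 - 1.182, -7.150 + 1.300] = [-8.332, -5.850]. RSS = √0.309771 = 0.557.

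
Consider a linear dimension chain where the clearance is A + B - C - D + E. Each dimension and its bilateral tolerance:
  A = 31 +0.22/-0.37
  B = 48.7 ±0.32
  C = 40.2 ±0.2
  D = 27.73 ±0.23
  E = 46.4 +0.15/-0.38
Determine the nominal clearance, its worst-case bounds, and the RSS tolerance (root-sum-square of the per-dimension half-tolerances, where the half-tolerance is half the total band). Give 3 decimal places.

nominal=58.170 wc=[56.670,59.290] rss=0.594

Stack each dimension's contribution:
  +A: nom +31.000 → Σnom=31.000; wc +0.220/-0.370 → slack +0.220/-0.370; half-tol=0.295, Σhalf²=0.087025
  +B: nom +48.700 → Σnom=79.700; wc +0.320/-0.320 → slack +0.540/-0.690; half-tol=0.320, Σhalf²=0.189425
  -C: nom -40.200 → Σnom=39.500; wc +0.200/-0.200 → slack +0.740/-0.890; half-tol=0.200, Σhalf²=0.229425
  -D: nom -27.730 → Σnom=11.770; wc +0.230/-0.230 → slack +0.970/-1.120; half-tol=0.230, Σhalf²=0.282325
  +E: nom +46.400 → Σnom=58.170; wc +0.150/-0.380 → slack +1.120/-1.500; half-tol=0.265, Σhalf²=0.352550
Nominal = 58.170. Worst-case = [58.170 - 1.500, 58.170 + 1.120] = [56.670, 59.290]. RSS = √0.352550 = 0.594.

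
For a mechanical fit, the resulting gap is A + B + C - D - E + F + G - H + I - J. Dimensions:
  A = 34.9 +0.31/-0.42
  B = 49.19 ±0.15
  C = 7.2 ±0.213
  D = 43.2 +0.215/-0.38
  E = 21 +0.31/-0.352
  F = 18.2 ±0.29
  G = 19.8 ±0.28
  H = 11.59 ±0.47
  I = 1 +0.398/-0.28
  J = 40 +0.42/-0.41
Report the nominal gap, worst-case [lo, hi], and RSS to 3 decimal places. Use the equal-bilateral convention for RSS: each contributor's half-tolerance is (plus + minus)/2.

Stack each dimension's contribution:
  +A: nom +34.900 → Σnom=34.900; wc +0.310/-0.420 → slack +0.310/-0.420; half-tol=0.365, Σhalf²=0.133225
  +B: nom +49.190 → Σnom=84.090; wc +0.150/-0.150 → slack +0.460/-0.570; half-tol=0.150, Σhalf²=0.155725
  +C: nom +7.200 → Σnom=91.290; wc +0.213/-0.213 → slack +0.673/-0.783; half-tol=0.213, Σhalf²=0.201094
  -D: nom -43.200 → Σnom=48.090; wc +0.380/-0.215 → slack +1.053/-0.998; half-tol=0.297, Σhalf²=0.289600
  -E: nom -21.000 → Σnom=27.090; wc +0.352/-0.310 → slack +1.405/-1.308; half-tol=0.331, Σhalf²=0.399161
  +F: nom +18.200 → Σnom=45.290; wc +0.290/-0.290 → slack +1.695/-1.598; half-tol=0.290, Σhalf²=0.483261
  +G: nom +19.800 → Σnom=65.090; wc +0.280/-0.280 → slack +1.975/-1.878; half-tol=0.280, Σhalf²=0.561661
  -H: nom -11.590 → Σnom=53.500; wc +0.470/-0.470 → slack +2.445/-2.348; half-tol=0.470, Σhalf²=0.782561
  +I: nom +1.000 → Σnom=54.500; wc +0.398/-0.280 → slack +2.843/-2.628; half-tol=0.339, Σhalf²=0.897482
  -J: nom -40.000 → Σnom=14.500; wc +0.410/-0.420 → slack +3.253/-3.048; half-tol=0.415, Σhalf²=1.069707
Nominal = 14.500. Worst-case = [14.500 - 3.048, 14.500 + 3.253] = [11.452, 17.753]. RSS = √1.069707 = 1.034.

nominal=14.500 wc=[11.452,17.753] rss=1.034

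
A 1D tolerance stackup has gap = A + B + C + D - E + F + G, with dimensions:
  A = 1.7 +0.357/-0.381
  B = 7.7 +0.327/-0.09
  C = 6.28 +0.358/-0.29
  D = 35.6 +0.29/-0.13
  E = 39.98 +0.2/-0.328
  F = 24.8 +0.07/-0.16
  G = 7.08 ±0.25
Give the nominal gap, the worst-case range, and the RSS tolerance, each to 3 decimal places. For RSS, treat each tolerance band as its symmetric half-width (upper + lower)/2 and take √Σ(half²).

Stack each dimension's contribution:
  +A: nom +1.700 → Σnom=1.700; wc +0.357/-0.381 → slack +0.357/-0.381; half-tol=0.369, Σhalf²=0.136161
  +B: nom +7.700 → Σnom=9.400; wc +0.327/-0.090 → slack +0.684/-0.471; half-tol=0.209, Σhalf²=0.179633
  +C: nom +6.280 → Σnom=15.680; wc +0.358/-0.290 → slack +1.042/-0.761; half-tol=0.324, Σhalf²=0.284609
  +D: nom +35.600 → Σnom=51.280; wc +0.290/-0.130 → slack +1.332/-0.891; half-tol=0.210, Σhalf²=0.328709
  -E: nom -39.980 → Σnom=11.300; wc +0.328/-0.200 → slack +1.660/-1.091; half-tol=0.264, Σhalf²=0.398405
  +F: nom +24.800 → Σnom=36.100; wc +0.070/-0.160 → slack +1.730/-1.251; half-tol=0.115, Σhalf²=0.411630
  +G: nom +7.080 → Σnom=43.180; wc +0.250/-0.250 → slack +1.980/-1.501; half-tol=0.250, Σhalf²=0.474130
Nominal = 43.180. Worst-case = [43.180 - 1.501, 43.180 + 1.980] = [41.679, 45.160]. RSS = √0.474130 = 0.689.

nominal=43.180 wc=[41.679,45.160] rss=0.689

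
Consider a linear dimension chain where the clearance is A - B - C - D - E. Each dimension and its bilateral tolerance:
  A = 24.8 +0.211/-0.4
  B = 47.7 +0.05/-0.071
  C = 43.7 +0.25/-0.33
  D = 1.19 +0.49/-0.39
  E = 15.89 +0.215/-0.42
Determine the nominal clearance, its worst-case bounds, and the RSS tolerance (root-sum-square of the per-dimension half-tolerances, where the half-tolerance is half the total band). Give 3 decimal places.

nominal=-83.680 wc=[-85.085,-82.258] rss=0.690

Stack each dimension's contribution:
  +A: nom +24.800 → Σnom=24.800; wc +0.211/-0.400 → slack +0.211/-0.400; half-tol=0.305, Σhalf²=0.093330
  -B: nom -47.700 → Σnom=-22.900; wc +0.071/-0.050 → slack +0.282/-0.450; half-tol=0.060, Σhalf²=0.096990
  -C: nom -43.700 → Σnom=-66.600; wc +0.330/-0.250 → slack +0.612/-0.700; half-tol=0.290, Σhalf²=0.181091
  -D: nom -1.190 → Σnom=-67.790; wc +0.390/-0.490 → slack +1.002/-1.190; half-tol=0.440, Σhalf²=0.374691
  -E: nom -15.890 → Σnom=-83.680; wc +0.420/-0.215 → slack +1.422/-1.405; half-tol=0.318, Σhalf²=0.475497
Nominal = -83.680. Worst-case = [-83.680 - 1.405, -83.680 + 1.422] = [-85.085, -82.258]. RSS = √0.475497 = 0.690.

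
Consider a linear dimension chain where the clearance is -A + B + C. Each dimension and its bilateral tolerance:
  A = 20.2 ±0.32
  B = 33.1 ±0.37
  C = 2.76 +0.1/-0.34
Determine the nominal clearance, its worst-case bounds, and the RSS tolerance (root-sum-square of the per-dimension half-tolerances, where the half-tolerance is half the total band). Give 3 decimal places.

nominal=15.660 wc=[14.630,16.450] rss=0.536

Stack each dimension's contribution:
  -A: nom -20.200 → Σnom=-20.200; wc +0.320/-0.320 → slack +0.320/-0.320; half-tol=0.320, Σhalf²=0.102400
  +B: nom +33.100 → Σnom=12.900; wc +0.370/-0.370 → slack +0.690/-0.690; half-tol=0.370, Σhalf²=0.239300
  +C: nom +2.760 → Σnom=15.660; wc +0.100/-0.340 → slack +0.790/-1.030; half-tol=0.220, Σhalf²=0.287700
Nominal = 15.660. Worst-case = [15.660 - 1.030, 15.660 + 0.790] = [14.630, 16.450]. RSS = √0.287700 = 0.536.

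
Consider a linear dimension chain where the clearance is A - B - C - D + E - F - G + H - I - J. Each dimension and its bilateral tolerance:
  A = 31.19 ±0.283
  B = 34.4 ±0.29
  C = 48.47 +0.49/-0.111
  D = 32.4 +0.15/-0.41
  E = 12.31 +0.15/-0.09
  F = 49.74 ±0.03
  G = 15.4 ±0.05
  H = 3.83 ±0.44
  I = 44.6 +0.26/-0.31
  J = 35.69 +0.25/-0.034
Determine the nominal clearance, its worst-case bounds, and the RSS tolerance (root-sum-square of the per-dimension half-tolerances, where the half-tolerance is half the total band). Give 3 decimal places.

Stack each dimension's contribution:
  +A: nom +31.190 → Σnom=31.190; wc +0.283/-0.283 → slack +0.283/-0.283; half-tol=0.283, Σhalf²=0.080089
  -B: nom -34.400 → Σnom=-3.210; wc +0.290/-0.290 → slack +0.573/-0.573; half-tol=0.290, Σhalf²=0.164189
  -C: nom -48.470 → Σnom=-51.680; wc +0.111/-0.490 → slack +0.684/-1.063; half-tol=0.300, Σhalf²=0.254489
  -D: nom -32.400 → Σnom=-84.080; wc +0.410/-0.150 → slack +1.094/-1.213; half-tol=0.280, Σhalf²=0.332889
  +E: nom +12.310 → Σnom=-71.770; wc +0.150/-0.090 → slack +1.244/-1.303; half-tol=0.120, Σhalf²=0.347289
  -F: nom -49.740 → Σnom=-121.510; wc +0.030/-0.030 → slack +1.274/-1.333; half-tol=0.030, Σhalf²=0.348189
  -G: nom -15.400 → Σnom=-136.910; wc +0.050/-0.050 → slack +1.324/-1.383; half-tol=0.050, Σhalf²=0.350689
  +H: nom +3.830 → Σnom=-133.080; wc +0.440/-0.440 → slack +1.764/-1.823; half-tol=0.440, Σhalf²=0.544289
  -I: nom -44.600 → Σnom=-177.680; wc +0.310/-0.260 → slack +2.074/-2.083; half-tol=0.285, Σhalf²=0.625514
  -J: nom -35.690 → Σnom=-213.370; wc +0.034/-0.250 → slack +2.108/-2.333; half-tol=0.142, Σhalf²=0.645678
Nominal = -213.370. Worst-case = [-213.370 - 2.333, -213.370 + 2.108] = [-215.703, -211.262]. RSS = √0.645678 = 0.804.

nominal=-213.370 wc=[-215.703,-211.262] rss=0.804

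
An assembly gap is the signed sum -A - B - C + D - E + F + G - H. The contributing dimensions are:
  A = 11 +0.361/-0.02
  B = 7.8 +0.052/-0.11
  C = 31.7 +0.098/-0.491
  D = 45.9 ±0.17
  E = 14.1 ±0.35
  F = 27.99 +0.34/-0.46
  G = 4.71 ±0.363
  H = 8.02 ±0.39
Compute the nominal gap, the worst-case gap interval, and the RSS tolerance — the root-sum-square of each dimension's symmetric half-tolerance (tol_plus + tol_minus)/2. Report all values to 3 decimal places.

nominal=5.980 wc=[3.736,8.214] rss=0.851

Stack each dimension's contribution:
  -A: nom -11.000 → Σnom=-11.000; wc +0.020/-0.361 → slack +0.020/-0.361; half-tol=0.191, Σhalf²=0.036290
  -B: nom -7.800 → Σnom=-18.800; wc +0.110/-0.052 → slack +0.130/-0.413; half-tol=0.081, Σhalf²=0.042851
  -C: nom -31.700 → Σnom=-50.500; wc +0.491/-0.098 → slack +0.621/-0.511; half-tol=0.294, Σhalf²=0.129581
  +D: nom +45.900 → Σnom=-4.600; wc +0.170/-0.170 → slack +0.791/-0.681; half-tol=0.170, Σhalf²=0.158481
  -E: nom -14.100 → Σnom=-18.700; wc +0.350/-0.350 → slack +1.141/-1.031; half-tol=0.350, Σhalf²=0.280981
  +F: nom +27.990 → Σnom=9.290; wc +0.340/-0.460 → slack +1.481/-1.491; half-tol=0.400, Σhalf²=0.440982
  +G: nom +4.710 → Σnom=14.000; wc +0.363/-0.363 → slack +1.844/-1.854; half-tol=0.363, Σhalf²=0.572751
  -H: nom -8.020 → Σnom=5.980; wc +0.390/-0.390 → slack +2.234/-2.244; half-tol=0.390, Σhalf²=0.724851
Nominal = 5.980. Worst-case = [5.980 - 2.244, 5.980 + 2.234] = [3.736, 8.214]. RSS = √0.724851 = 0.851.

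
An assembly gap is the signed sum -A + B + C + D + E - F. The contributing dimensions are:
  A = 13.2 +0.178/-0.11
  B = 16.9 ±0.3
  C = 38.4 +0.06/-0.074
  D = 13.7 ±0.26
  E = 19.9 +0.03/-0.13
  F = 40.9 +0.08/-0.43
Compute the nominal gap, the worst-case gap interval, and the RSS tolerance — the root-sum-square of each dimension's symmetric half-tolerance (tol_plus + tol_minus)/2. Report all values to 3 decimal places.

Stack each dimension's contribution:
  -A: nom -13.200 → Σnom=-13.200; wc +0.110/-0.178 → slack +0.110/-0.178; half-tol=0.144, Σhalf²=0.020736
  +B: nom +16.900 → Σnom=3.700; wc +0.300/-0.300 → slack +0.410/-0.478; half-tol=0.300, Σhalf²=0.110736
  +C: nom +38.400 → Σnom=42.100; wc +0.060/-0.074 → slack +0.470/-0.552; half-tol=0.067, Σhalf²=0.115225
  +D: nom +13.700 → Σnom=55.800; wc +0.260/-0.260 → slack +0.730/-0.812; half-tol=0.260, Σhalf²=0.182825
  +E: nom +19.900 → Σnom=75.700; wc +0.030/-0.130 → slack +0.760/-0.942; half-tol=0.080, Σhalf²=0.189225
  -F: nom -40.900 → Σnom=34.800; wc +0.430/-0.080 → slack +1.190/-1.022; half-tol=0.255, Σhalf²=0.254250
Nominal = 34.800. Worst-case = [34.800 - 1.022, 34.800 + 1.190] = [33.778, 35.990]. RSS = √0.254250 = 0.504.

nominal=34.800 wc=[33.778,35.990] rss=0.504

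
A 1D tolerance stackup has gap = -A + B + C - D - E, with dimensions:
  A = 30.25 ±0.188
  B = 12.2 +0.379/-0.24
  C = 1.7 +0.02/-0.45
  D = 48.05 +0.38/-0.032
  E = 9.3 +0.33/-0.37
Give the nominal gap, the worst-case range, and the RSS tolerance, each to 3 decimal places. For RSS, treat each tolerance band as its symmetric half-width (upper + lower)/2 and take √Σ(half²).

nominal=-73.700 wc=[-75.288,-72.711] rss=0.593

Stack each dimension's contribution:
  -A: nom -30.250 → Σnom=-30.250; wc +0.188/-0.188 → slack +0.188/-0.188; half-tol=0.188, Σhalf²=0.035344
  +B: nom +12.200 → Σnom=-18.050; wc +0.379/-0.240 → slack +0.567/-0.428; half-tol=0.309, Σhalf²=0.131134
  +C: nom +1.700 → Σnom=-16.350; wc +0.020/-0.450 → slack +0.587/-0.878; half-tol=0.235, Σhalf²=0.186359
  -D: nom -48.050 → Σnom=-64.400; wc +0.032/-0.380 → slack +0.619/-1.258; half-tol=0.206, Σhalf²=0.228795
  -E: nom -9.300 → Σnom=-73.700; wc +0.370/-0.330 → slack +0.989/-1.588; half-tol=0.350, Σhalf²=0.351295
Nominal = -73.700. Worst-case = [-73.700 - 1.588, -73.700 + 0.989] = [-75.288, -72.711]. RSS = √0.351295 = 0.593.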